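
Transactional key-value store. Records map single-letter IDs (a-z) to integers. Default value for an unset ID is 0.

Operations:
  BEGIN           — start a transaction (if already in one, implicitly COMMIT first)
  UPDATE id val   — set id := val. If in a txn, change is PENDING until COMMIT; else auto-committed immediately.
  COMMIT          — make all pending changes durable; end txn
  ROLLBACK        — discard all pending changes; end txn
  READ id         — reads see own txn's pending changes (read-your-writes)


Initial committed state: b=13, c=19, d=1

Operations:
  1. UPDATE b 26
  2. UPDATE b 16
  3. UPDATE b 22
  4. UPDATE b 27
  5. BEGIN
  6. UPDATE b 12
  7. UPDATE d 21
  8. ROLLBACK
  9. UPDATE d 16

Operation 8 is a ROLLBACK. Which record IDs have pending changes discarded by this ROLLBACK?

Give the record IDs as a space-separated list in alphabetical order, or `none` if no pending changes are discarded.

Answer: b d

Derivation:
Initial committed: {b=13, c=19, d=1}
Op 1: UPDATE b=26 (auto-commit; committed b=26)
Op 2: UPDATE b=16 (auto-commit; committed b=16)
Op 3: UPDATE b=22 (auto-commit; committed b=22)
Op 4: UPDATE b=27 (auto-commit; committed b=27)
Op 5: BEGIN: in_txn=True, pending={}
Op 6: UPDATE b=12 (pending; pending now {b=12})
Op 7: UPDATE d=21 (pending; pending now {b=12, d=21})
Op 8: ROLLBACK: discarded pending ['b', 'd']; in_txn=False
Op 9: UPDATE d=16 (auto-commit; committed d=16)
ROLLBACK at op 8 discards: ['b', 'd']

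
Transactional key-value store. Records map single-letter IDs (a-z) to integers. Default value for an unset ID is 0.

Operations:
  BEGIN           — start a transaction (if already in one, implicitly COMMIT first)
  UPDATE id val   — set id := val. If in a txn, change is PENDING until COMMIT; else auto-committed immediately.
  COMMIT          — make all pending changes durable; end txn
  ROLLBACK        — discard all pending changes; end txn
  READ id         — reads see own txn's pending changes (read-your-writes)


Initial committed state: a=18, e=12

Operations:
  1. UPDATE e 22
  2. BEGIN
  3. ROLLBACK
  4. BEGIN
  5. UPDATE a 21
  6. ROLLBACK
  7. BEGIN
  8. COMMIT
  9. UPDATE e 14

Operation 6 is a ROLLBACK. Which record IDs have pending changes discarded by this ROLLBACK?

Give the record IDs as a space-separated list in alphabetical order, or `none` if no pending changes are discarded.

Answer: a

Derivation:
Initial committed: {a=18, e=12}
Op 1: UPDATE e=22 (auto-commit; committed e=22)
Op 2: BEGIN: in_txn=True, pending={}
Op 3: ROLLBACK: discarded pending []; in_txn=False
Op 4: BEGIN: in_txn=True, pending={}
Op 5: UPDATE a=21 (pending; pending now {a=21})
Op 6: ROLLBACK: discarded pending ['a']; in_txn=False
Op 7: BEGIN: in_txn=True, pending={}
Op 8: COMMIT: merged [] into committed; committed now {a=18, e=22}
Op 9: UPDATE e=14 (auto-commit; committed e=14)
ROLLBACK at op 6 discards: ['a']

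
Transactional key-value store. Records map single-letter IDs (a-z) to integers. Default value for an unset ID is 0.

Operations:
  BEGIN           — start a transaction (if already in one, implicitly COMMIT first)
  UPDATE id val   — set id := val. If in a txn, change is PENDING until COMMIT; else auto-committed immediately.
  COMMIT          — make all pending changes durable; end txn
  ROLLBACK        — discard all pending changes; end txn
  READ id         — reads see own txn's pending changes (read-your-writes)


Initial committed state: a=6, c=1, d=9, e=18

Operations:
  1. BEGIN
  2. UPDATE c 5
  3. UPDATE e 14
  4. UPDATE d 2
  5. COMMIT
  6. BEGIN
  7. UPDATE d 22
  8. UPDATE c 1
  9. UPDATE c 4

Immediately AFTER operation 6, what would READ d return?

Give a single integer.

Answer: 2

Derivation:
Initial committed: {a=6, c=1, d=9, e=18}
Op 1: BEGIN: in_txn=True, pending={}
Op 2: UPDATE c=5 (pending; pending now {c=5})
Op 3: UPDATE e=14 (pending; pending now {c=5, e=14})
Op 4: UPDATE d=2 (pending; pending now {c=5, d=2, e=14})
Op 5: COMMIT: merged ['c', 'd', 'e'] into committed; committed now {a=6, c=5, d=2, e=14}
Op 6: BEGIN: in_txn=True, pending={}
After op 6: visible(d) = 2 (pending={}, committed={a=6, c=5, d=2, e=14})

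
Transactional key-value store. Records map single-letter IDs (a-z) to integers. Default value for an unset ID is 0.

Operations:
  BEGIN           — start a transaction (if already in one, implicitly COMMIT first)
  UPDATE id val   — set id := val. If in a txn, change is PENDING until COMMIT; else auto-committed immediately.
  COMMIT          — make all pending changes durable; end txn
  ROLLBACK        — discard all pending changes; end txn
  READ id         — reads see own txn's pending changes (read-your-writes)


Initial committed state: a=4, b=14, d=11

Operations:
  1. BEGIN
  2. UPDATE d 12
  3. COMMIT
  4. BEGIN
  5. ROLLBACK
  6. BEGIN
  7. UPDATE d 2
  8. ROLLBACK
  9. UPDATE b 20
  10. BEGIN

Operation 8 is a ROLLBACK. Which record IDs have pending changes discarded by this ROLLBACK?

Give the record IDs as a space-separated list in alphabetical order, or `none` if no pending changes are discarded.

Answer: d

Derivation:
Initial committed: {a=4, b=14, d=11}
Op 1: BEGIN: in_txn=True, pending={}
Op 2: UPDATE d=12 (pending; pending now {d=12})
Op 3: COMMIT: merged ['d'] into committed; committed now {a=4, b=14, d=12}
Op 4: BEGIN: in_txn=True, pending={}
Op 5: ROLLBACK: discarded pending []; in_txn=False
Op 6: BEGIN: in_txn=True, pending={}
Op 7: UPDATE d=2 (pending; pending now {d=2})
Op 8: ROLLBACK: discarded pending ['d']; in_txn=False
Op 9: UPDATE b=20 (auto-commit; committed b=20)
Op 10: BEGIN: in_txn=True, pending={}
ROLLBACK at op 8 discards: ['d']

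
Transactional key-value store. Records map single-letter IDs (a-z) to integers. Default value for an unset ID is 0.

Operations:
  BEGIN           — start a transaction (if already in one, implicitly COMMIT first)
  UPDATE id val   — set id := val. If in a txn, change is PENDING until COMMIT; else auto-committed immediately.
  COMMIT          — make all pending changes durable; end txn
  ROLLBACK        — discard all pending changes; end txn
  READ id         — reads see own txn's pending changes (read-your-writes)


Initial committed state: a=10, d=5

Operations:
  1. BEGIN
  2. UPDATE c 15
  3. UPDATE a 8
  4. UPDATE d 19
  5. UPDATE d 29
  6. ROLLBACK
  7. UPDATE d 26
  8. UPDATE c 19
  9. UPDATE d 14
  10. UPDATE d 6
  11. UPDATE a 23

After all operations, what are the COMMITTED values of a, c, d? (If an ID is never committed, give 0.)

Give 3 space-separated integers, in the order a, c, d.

Answer: 23 19 6

Derivation:
Initial committed: {a=10, d=5}
Op 1: BEGIN: in_txn=True, pending={}
Op 2: UPDATE c=15 (pending; pending now {c=15})
Op 3: UPDATE a=8 (pending; pending now {a=8, c=15})
Op 4: UPDATE d=19 (pending; pending now {a=8, c=15, d=19})
Op 5: UPDATE d=29 (pending; pending now {a=8, c=15, d=29})
Op 6: ROLLBACK: discarded pending ['a', 'c', 'd']; in_txn=False
Op 7: UPDATE d=26 (auto-commit; committed d=26)
Op 8: UPDATE c=19 (auto-commit; committed c=19)
Op 9: UPDATE d=14 (auto-commit; committed d=14)
Op 10: UPDATE d=6 (auto-commit; committed d=6)
Op 11: UPDATE a=23 (auto-commit; committed a=23)
Final committed: {a=23, c=19, d=6}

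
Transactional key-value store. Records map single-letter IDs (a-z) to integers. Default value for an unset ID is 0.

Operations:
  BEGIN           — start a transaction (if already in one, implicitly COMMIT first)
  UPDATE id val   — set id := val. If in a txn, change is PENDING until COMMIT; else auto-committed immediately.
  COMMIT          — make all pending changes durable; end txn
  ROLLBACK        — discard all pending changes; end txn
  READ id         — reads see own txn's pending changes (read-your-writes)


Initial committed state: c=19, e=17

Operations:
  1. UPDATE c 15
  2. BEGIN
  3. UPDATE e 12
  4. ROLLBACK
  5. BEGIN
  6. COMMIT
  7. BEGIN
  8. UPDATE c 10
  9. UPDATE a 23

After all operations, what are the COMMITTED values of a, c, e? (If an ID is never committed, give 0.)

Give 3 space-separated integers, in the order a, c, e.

Answer: 0 15 17

Derivation:
Initial committed: {c=19, e=17}
Op 1: UPDATE c=15 (auto-commit; committed c=15)
Op 2: BEGIN: in_txn=True, pending={}
Op 3: UPDATE e=12 (pending; pending now {e=12})
Op 4: ROLLBACK: discarded pending ['e']; in_txn=False
Op 5: BEGIN: in_txn=True, pending={}
Op 6: COMMIT: merged [] into committed; committed now {c=15, e=17}
Op 7: BEGIN: in_txn=True, pending={}
Op 8: UPDATE c=10 (pending; pending now {c=10})
Op 9: UPDATE a=23 (pending; pending now {a=23, c=10})
Final committed: {c=15, e=17}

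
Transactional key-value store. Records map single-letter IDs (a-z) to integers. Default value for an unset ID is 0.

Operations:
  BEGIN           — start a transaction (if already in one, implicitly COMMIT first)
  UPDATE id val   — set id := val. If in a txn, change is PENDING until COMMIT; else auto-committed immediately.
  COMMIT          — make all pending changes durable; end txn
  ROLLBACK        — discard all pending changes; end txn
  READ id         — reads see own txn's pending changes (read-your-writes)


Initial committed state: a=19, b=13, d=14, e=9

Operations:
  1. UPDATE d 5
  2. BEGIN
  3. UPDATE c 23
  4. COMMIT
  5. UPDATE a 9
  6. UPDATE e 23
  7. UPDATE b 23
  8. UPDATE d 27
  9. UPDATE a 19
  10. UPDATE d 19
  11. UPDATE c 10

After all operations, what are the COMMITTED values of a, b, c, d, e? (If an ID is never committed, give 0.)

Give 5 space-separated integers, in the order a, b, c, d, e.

Answer: 19 23 10 19 23

Derivation:
Initial committed: {a=19, b=13, d=14, e=9}
Op 1: UPDATE d=5 (auto-commit; committed d=5)
Op 2: BEGIN: in_txn=True, pending={}
Op 3: UPDATE c=23 (pending; pending now {c=23})
Op 4: COMMIT: merged ['c'] into committed; committed now {a=19, b=13, c=23, d=5, e=9}
Op 5: UPDATE a=9 (auto-commit; committed a=9)
Op 6: UPDATE e=23 (auto-commit; committed e=23)
Op 7: UPDATE b=23 (auto-commit; committed b=23)
Op 8: UPDATE d=27 (auto-commit; committed d=27)
Op 9: UPDATE a=19 (auto-commit; committed a=19)
Op 10: UPDATE d=19 (auto-commit; committed d=19)
Op 11: UPDATE c=10 (auto-commit; committed c=10)
Final committed: {a=19, b=23, c=10, d=19, e=23}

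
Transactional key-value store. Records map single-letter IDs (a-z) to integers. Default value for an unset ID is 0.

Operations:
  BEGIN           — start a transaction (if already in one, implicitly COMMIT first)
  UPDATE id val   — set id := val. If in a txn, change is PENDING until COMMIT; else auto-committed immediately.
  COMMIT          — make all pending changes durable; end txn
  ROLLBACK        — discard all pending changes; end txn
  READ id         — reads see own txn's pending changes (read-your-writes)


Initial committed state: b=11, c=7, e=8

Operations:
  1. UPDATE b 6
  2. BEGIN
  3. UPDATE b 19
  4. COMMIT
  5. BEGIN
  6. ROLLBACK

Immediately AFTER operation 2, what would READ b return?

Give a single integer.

Answer: 6

Derivation:
Initial committed: {b=11, c=7, e=8}
Op 1: UPDATE b=6 (auto-commit; committed b=6)
Op 2: BEGIN: in_txn=True, pending={}
After op 2: visible(b) = 6 (pending={}, committed={b=6, c=7, e=8})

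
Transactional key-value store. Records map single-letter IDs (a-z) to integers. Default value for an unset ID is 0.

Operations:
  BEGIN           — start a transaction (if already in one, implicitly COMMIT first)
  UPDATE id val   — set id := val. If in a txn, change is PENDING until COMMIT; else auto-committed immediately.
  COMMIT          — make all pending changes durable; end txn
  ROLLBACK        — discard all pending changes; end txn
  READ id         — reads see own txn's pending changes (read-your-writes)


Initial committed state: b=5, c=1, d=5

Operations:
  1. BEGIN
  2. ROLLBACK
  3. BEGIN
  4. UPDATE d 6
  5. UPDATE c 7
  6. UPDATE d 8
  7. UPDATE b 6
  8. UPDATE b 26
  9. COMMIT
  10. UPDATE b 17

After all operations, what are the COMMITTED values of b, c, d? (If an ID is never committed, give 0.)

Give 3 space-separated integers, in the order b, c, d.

Initial committed: {b=5, c=1, d=5}
Op 1: BEGIN: in_txn=True, pending={}
Op 2: ROLLBACK: discarded pending []; in_txn=False
Op 3: BEGIN: in_txn=True, pending={}
Op 4: UPDATE d=6 (pending; pending now {d=6})
Op 5: UPDATE c=7 (pending; pending now {c=7, d=6})
Op 6: UPDATE d=8 (pending; pending now {c=7, d=8})
Op 7: UPDATE b=6 (pending; pending now {b=6, c=7, d=8})
Op 8: UPDATE b=26 (pending; pending now {b=26, c=7, d=8})
Op 9: COMMIT: merged ['b', 'c', 'd'] into committed; committed now {b=26, c=7, d=8}
Op 10: UPDATE b=17 (auto-commit; committed b=17)
Final committed: {b=17, c=7, d=8}

Answer: 17 7 8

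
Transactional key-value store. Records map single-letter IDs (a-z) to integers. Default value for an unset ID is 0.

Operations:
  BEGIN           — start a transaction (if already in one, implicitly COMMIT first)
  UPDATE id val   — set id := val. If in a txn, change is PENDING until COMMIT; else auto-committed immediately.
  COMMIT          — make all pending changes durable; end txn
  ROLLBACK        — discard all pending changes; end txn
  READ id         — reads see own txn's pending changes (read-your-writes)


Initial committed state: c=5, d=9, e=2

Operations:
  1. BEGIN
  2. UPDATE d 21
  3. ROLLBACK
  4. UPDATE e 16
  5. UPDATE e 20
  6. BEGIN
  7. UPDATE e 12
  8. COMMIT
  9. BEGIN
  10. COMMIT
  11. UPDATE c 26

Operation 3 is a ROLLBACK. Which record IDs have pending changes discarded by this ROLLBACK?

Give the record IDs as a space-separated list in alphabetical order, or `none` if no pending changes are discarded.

Initial committed: {c=5, d=9, e=2}
Op 1: BEGIN: in_txn=True, pending={}
Op 2: UPDATE d=21 (pending; pending now {d=21})
Op 3: ROLLBACK: discarded pending ['d']; in_txn=False
Op 4: UPDATE e=16 (auto-commit; committed e=16)
Op 5: UPDATE e=20 (auto-commit; committed e=20)
Op 6: BEGIN: in_txn=True, pending={}
Op 7: UPDATE e=12 (pending; pending now {e=12})
Op 8: COMMIT: merged ['e'] into committed; committed now {c=5, d=9, e=12}
Op 9: BEGIN: in_txn=True, pending={}
Op 10: COMMIT: merged [] into committed; committed now {c=5, d=9, e=12}
Op 11: UPDATE c=26 (auto-commit; committed c=26)
ROLLBACK at op 3 discards: ['d']

Answer: d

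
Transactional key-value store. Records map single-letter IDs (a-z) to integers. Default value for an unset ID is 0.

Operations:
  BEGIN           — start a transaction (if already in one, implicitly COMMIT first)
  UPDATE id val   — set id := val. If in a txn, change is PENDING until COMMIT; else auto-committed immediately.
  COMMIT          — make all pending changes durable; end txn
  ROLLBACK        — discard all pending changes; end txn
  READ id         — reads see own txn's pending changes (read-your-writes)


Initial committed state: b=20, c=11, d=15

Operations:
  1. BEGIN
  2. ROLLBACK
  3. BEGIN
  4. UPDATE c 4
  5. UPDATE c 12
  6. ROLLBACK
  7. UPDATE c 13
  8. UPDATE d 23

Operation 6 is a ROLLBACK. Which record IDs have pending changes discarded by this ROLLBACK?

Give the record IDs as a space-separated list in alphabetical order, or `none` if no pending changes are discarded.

Answer: c

Derivation:
Initial committed: {b=20, c=11, d=15}
Op 1: BEGIN: in_txn=True, pending={}
Op 2: ROLLBACK: discarded pending []; in_txn=False
Op 3: BEGIN: in_txn=True, pending={}
Op 4: UPDATE c=4 (pending; pending now {c=4})
Op 5: UPDATE c=12 (pending; pending now {c=12})
Op 6: ROLLBACK: discarded pending ['c']; in_txn=False
Op 7: UPDATE c=13 (auto-commit; committed c=13)
Op 8: UPDATE d=23 (auto-commit; committed d=23)
ROLLBACK at op 6 discards: ['c']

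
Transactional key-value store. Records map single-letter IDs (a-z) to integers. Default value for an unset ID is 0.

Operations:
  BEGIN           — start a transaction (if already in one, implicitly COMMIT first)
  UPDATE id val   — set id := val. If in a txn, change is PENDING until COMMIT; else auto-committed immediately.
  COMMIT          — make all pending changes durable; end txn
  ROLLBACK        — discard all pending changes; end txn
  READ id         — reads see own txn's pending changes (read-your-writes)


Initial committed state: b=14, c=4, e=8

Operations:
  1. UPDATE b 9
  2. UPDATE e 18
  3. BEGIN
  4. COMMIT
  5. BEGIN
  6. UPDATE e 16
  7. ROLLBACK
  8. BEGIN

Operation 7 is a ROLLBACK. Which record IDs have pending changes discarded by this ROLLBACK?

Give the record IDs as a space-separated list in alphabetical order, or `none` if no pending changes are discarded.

Answer: e

Derivation:
Initial committed: {b=14, c=4, e=8}
Op 1: UPDATE b=9 (auto-commit; committed b=9)
Op 2: UPDATE e=18 (auto-commit; committed e=18)
Op 3: BEGIN: in_txn=True, pending={}
Op 4: COMMIT: merged [] into committed; committed now {b=9, c=4, e=18}
Op 5: BEGIN: in_txn=True, pending={}
Op 6: UPDATE e=16 (pending; pending now {e=16})
Op 7: ROLLBACK: discarded pending ['e']; in_txn=False
Op 8: BEGIN: in_txn=True, pending={}
ROLLBACK at op 7 discards: ['e']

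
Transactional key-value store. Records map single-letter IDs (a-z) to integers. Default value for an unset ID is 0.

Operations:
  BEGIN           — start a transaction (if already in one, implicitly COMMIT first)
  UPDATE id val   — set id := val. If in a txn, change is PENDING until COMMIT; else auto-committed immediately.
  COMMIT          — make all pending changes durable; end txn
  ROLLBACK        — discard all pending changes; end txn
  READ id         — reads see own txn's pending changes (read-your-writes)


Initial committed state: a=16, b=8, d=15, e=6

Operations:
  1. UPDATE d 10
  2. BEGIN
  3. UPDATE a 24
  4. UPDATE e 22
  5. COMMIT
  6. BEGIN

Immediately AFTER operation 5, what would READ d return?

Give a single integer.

Initial committed: {a=16, b=8, d=15, e=6}
Op 1: UPDATE d=10 (auto-commit; committed d=10)
Op 2: BEGIN: in_txn=True, pending={}
Op 3: UPDATE a=24 (pending; pending now {a=24})
Op 4: UPDATE e=22 (pending; pending now {a=24, e=22})
Op 5: COMMIT: merged ['a', 'e'] into committed; committed now {a=24, b=8, d=10, e=22}
After op 5: visible(d) = 10 (pending={}, committed={a=24, b=8, d=10, e=22})

Answer: 10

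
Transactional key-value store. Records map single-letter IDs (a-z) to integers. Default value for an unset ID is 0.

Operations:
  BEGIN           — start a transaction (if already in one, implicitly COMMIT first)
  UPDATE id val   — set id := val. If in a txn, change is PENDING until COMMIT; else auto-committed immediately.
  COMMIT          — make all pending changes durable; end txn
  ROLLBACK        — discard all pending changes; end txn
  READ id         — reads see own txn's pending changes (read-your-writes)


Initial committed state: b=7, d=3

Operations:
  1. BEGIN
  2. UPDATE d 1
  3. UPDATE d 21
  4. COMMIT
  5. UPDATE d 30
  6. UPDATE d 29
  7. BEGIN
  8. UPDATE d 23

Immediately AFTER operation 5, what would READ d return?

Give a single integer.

Answer: 30

Derivation:
Initial committed: {b=7, d=3}
Op 1: BEGIN: in_txn=True, pending={}
Op 2: UPDATE d=1 (pending; pending now {d=1})
Op 3: UPDATE d=21 (pending; pending now {d=21})
Op 4: COMMIT: merged ['d'] into committed; committed now {b=7, d=21}
Op 5: UPDATE d=30 (auto-commit; committed d=30)
After op 5: visible(d) = 30 (pending={}, committed={b=7, d=30})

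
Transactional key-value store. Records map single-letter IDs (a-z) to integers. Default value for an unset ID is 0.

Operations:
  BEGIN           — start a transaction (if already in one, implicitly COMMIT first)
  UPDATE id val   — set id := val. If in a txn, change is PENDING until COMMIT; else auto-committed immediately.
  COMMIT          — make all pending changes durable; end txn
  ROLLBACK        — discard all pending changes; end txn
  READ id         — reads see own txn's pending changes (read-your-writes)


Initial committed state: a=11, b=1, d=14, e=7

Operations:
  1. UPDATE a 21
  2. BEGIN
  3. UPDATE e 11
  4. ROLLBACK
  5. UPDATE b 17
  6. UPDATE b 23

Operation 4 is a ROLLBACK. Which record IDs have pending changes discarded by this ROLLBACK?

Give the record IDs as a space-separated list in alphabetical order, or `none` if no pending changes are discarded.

Initial committed: {a=11, b=1, d=14, e=7}
Op 1: UPDATE a=21 (auto-commit; committed a=21)
Op 2: BEGIN: in_txn=True, pending={}
Op 3: UPDATE e=11 (pending; pending now {e=11})
Op 4: ROLLBACK: discarded pending ['e']; in_txn=False
Op 5: UPDATE b=17 (auto-commit; committed b=17)
Op 6: UPDATE b=23 (auto-commit; committed b=23)
ROLLBACK at op 4 discards: ['e']

Answer: e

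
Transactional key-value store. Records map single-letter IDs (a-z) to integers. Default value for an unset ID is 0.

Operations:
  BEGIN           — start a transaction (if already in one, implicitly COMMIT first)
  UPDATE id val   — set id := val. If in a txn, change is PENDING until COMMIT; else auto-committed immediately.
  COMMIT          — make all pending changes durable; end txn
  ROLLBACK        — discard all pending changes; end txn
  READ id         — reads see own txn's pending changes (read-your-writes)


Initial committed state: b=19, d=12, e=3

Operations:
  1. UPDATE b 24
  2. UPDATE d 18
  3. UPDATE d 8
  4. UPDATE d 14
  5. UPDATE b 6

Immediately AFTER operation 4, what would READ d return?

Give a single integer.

Initial committed: {b=19, d=12, e=3}
Op 1: UPDATE b=24 (auto-commit; committed b=24)
Op 2: UPDATE d=18 (auto-commit; committed d=18)
Op 3: UPDATE d=8 (auto-commit; committed d=8)
Op 4: UPDATE d=14 (auto-commit; committed d=14)
After op 4: visible(d) = 14 (pending={}, committed={b=24, d=14, e=3})

Answer: 14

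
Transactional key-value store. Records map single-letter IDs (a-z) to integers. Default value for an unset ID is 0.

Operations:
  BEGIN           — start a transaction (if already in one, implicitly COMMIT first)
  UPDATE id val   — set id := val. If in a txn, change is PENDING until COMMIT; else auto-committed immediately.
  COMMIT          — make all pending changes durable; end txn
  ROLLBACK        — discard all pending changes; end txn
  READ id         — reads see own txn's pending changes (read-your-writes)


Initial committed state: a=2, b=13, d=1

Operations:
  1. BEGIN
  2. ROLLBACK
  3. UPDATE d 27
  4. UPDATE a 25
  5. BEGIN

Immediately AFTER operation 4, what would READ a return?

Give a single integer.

Answer: 25

Derivation:
Initial committed: {a=2, b=13, d=1}
Op 1: BEGIN: in_txn=True, pending={}
Op 2: ROLLBACK: discarded pending []; in_txn=False
Op 3: UPDATE d=27 (auto-commit; committed d=27)
Op 4: UPDATE a=25 (auto-commit; committed a=25)
After op 4: visible(a) = 25 (pending={}, committed={a=25, b=13, d=27})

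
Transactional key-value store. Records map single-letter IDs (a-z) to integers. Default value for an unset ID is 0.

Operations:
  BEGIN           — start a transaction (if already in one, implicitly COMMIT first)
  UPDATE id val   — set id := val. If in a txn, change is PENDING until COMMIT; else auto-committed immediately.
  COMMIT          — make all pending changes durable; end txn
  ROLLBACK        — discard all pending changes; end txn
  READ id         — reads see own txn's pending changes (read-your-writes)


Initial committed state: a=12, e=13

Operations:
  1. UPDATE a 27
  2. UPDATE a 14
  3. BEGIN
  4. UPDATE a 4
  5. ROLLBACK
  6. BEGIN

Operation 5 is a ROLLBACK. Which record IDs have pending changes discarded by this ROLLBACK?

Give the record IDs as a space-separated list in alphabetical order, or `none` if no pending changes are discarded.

Initial committed: {a=12, e=13}
Op 1: UPDATE a=27 (auto-commit; committed a=27)
Op 2: UPDATE a=14 (auto-commit; committed a=14)
Op 3: BEGIN: in_txn=True, pending={}
Op 4: UPDATE a=4 (pending; pending now {a=4})
Op 5: ROLLBACK: discarded pending ['a']; in_txn=False
Op 6: BEGIN: in_txn=True, pending={}
ROLLBACK at op 5 discards: ['a']

Answer: a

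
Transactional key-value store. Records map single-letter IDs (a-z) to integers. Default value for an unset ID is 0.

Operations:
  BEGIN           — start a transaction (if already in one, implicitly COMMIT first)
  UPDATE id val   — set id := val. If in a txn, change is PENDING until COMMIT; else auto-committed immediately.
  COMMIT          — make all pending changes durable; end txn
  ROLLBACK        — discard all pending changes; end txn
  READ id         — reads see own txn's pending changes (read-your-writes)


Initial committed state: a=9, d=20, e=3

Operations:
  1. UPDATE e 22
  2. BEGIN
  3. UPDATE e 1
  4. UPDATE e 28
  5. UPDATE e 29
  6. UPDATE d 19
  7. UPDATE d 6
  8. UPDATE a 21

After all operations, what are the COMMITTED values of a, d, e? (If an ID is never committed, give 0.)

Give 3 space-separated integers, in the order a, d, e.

Answer: 9 20 22

Derivation:
Initial committed: {a=9, d=20, e=3}
Op 1: UPDATE e=22 (auto-commit; committed e=22)
Op 2: BEGIN: in_txn=True, pending={}
Op 3: UPDATE e=1 (pending; pending now {e=1})
Op 4: UPDATE e=28 (pending; pending now {e=28})
Op 5: UPDATE e=29 (pending; pending now {e=29})
Op 6: UPDATE d=19 (pending; pending now {d=19, e=29})
Op 7: UPDATE d=6 (pending; pending now {d=6, e=29})
Op 8: UPDATE a=21 (pending; pending now {a=21, d=6, e=29})
Final committed: {a=9, d=20, e=22}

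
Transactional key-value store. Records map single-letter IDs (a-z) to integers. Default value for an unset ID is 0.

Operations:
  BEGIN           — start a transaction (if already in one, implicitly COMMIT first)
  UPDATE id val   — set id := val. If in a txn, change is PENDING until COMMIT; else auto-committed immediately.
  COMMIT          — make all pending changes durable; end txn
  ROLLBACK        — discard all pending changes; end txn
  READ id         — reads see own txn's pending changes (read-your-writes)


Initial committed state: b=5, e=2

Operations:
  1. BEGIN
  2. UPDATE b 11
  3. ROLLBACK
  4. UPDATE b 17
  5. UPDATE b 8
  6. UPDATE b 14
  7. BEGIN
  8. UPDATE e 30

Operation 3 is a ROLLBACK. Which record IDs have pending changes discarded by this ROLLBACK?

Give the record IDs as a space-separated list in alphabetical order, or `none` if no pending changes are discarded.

Answer: b

Derivation:
Initial committed: {b=5, e=2}
Op 1: BEGIN: in_txn=True, pending={}
Op 2: UPDATE b=11 (pending; pending now {b=11})
Op 3: ROLLBACK: discarded pending ['b']; in_txn=False
Op 4: UPDATE b=17 (auto-commit; committed b=17)
Op 5: UPDATE b=8 (auto-commit; committed b=8)
Op 6: UPDATE b=14 (auto-commit; committed b=14)
Op 7: BEGIN: in_txn=True, pending={}
Op 8: UPDATE e=30 (pending; pending now {e=30})
ROLLBACK at op 3 discards: ['b']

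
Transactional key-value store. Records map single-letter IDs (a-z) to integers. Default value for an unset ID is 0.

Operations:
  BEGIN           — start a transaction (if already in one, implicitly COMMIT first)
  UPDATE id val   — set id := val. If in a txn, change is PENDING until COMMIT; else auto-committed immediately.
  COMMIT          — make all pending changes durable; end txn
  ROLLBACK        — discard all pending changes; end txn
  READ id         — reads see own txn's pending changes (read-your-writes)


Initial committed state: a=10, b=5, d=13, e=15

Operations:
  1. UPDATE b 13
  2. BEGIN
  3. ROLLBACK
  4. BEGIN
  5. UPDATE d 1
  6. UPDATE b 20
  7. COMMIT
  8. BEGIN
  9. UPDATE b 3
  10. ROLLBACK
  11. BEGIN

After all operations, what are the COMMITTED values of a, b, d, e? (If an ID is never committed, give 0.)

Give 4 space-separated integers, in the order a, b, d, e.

Initial committed: {a=10, b=5, d=13, e=15}
Op 1: UPDATE b=13 (auto-commit; committed b=13)
Op 2: BEGIN: in_txn=True, pending={}
Op 3: ROLLBACK: discarded pending []; in_txn=False
Op 4: BEGIN: in_txn=True, pending={}
Op 5: UPDATE d=1 (pending; pending now {d=1})
Op 6: UPDATE b=20 (pending; pending now {b=20, d=1})
Op 7: COMMIT: merged ['b', 'd'] into committed; committed now {a=10, b=20, d=1, e=15}
Op 8: BEGIN: in_txn=True, pending={}
Op 9: UPDATE b=3 (pending; pending now {b=3})
Op 10: ROLLBACK: discarded pending ['b']; in_txn=False
Op 11: BEGIN: in_txn=True, pending={}
Final committed: {a=10, b=20, d=1, e=15}

Answer: 10 20 1 15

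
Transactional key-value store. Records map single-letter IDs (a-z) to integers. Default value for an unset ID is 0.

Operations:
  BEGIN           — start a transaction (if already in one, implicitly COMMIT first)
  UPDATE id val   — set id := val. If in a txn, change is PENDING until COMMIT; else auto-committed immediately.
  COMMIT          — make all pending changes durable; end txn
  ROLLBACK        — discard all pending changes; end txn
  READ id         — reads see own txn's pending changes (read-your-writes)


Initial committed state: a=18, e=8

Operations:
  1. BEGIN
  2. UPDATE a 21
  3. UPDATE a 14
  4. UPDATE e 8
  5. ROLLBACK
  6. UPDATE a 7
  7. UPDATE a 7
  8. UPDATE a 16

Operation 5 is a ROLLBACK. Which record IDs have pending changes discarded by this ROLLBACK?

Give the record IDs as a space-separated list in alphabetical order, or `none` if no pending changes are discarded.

Answer: a e

Derivation:
Initial committed: {a=18, e=8}
Op 1: BEGIN: in_txn=True, pending={}
Op 2: UPDATE a=21 (pending; pending now {a=21})
Op 3: UPDATE a=14 (pending; pending now {a=14})
Op 4: UPDATE e=8 (pending; pending now {a=14, e=8})
Op 5: ROLLBACK: discarded pending ['a', 'e']; in_txn=False
Op 6: UPDATE a=7 (auto-commit; committed a=7)
Op 7: UPDATE a=7 (auto-commit; committed a=7)
Op 8: UPDATE a=16 (auto-commit; committed a=16)
ROLLBACK at op 5 discards: ['a', 'e']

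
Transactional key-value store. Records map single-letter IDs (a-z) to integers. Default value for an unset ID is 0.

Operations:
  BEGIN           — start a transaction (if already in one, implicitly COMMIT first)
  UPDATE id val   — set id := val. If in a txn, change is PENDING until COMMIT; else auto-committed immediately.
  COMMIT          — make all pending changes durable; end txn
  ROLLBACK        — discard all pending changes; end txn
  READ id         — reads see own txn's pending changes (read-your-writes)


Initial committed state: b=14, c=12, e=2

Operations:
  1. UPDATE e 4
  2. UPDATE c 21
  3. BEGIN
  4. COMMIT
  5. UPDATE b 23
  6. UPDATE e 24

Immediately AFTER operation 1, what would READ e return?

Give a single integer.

Initial committed: {b=14, c=12, e=2}
Op 1: UPDATE e=4 (auto-commit; committed e=4)
After op 1: visible(e) = 4 (pending={}, committed={b=14, c=12, e=4})

Answer: 4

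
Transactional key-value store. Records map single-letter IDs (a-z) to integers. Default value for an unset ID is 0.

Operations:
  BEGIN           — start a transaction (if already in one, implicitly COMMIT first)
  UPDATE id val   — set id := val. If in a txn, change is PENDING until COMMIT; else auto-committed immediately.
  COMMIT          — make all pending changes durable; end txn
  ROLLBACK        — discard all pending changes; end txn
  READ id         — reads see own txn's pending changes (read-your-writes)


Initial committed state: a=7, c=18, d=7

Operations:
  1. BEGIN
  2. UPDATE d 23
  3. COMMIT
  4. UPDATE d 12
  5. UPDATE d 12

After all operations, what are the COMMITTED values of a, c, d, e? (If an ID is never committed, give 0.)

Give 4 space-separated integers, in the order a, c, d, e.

Initial committed: {a=7, c=18, d=7}
Op 1: BEGIN: in_txn=True, pending={}
Op 2: UPDATE d=23 (pending; pending now {d=23})
Op 3: COMMIT: merged ['d'] into committed; committed now {a=7, c=18, d=23}
Op 4: UPDATE d=12 (auto-commit; committed d=12)
Op 5: UPDATE d=12 (auto-commit; committed d=12)
Final committed: {a=7, c=18, d=12}

Answer: 7 18 12 0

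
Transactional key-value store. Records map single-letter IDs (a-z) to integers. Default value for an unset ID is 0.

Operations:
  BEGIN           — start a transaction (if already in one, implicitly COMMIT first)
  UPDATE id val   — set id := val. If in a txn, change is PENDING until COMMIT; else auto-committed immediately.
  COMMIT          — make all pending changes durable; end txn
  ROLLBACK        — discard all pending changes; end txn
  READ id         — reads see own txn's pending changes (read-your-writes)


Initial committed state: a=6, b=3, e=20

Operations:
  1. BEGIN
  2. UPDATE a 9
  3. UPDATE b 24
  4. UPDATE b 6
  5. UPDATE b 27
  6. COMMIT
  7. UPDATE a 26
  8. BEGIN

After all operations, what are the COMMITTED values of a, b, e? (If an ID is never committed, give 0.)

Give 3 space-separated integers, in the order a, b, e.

Initial committed: {a=6, b=3, e=20}
Op 1: BEGIN: in_txn=True, pending={}
Op 2: UPDATE a=9 (pending; pending now {a=9})
Op 3: UPDATE b=24 (pending; pending now {a=9, b=24})
Op 4: UPDATE b=6 (pending; pending now {a=9, b=6})
Op 5: UPDATE b=27 (pending; pending now {a=9, b=27})
Op 6: COMMIT: merged ['a', 'b'] into committed; committed now {a=9, b=27, e=20}
Op 7: UPDATE a=26 (auto-commit; committed a=26)
Op 8: BEGIN: in_txn=True, pending={}
Final committed: {a=26, b=27, e=20}

Answer: 26 27 20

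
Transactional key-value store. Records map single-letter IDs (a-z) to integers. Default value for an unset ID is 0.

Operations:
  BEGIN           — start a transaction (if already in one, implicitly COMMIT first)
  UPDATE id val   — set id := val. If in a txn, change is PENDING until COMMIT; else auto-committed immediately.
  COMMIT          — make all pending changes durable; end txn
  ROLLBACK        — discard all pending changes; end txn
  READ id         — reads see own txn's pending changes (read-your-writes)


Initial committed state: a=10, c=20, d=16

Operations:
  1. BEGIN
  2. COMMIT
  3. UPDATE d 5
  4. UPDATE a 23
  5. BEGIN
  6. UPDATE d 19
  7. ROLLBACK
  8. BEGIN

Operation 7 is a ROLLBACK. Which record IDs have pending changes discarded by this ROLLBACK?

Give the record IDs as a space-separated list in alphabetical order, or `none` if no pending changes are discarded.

Initial committed: {a=10, c=20, d=16}
Op 1: BEGIN: in_txn=True, pending={}
Op 2: COMMIT: merged [] into committed; committed now {a=10, c=20, d=16}
Op 3: UPDATE d=5 (auto-commit; committed d=5)
Op 4: UPDATE a=23 (auto-commit; committed a=23)
Op 5: BEGIN: in_txn=True, pending={}
Op 6: UPDATE d=19 (pending; pending now {d=19})
Op 7: ROLLBACK: discarded pending ['d']; in_txn=False
Op 8: BEGIN: in_txn=True, pending={}
ROLLBACK at op 7 discards: ['d']

Answer: d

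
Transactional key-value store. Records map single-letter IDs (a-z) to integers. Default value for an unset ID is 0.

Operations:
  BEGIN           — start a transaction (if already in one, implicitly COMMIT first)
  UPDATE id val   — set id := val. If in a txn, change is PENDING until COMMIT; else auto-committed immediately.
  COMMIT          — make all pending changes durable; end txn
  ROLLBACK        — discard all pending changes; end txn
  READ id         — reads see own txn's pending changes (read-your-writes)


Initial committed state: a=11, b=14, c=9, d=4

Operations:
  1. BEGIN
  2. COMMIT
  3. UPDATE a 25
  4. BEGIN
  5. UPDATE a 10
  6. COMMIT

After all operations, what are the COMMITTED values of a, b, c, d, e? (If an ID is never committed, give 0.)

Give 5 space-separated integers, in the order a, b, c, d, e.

Initial committed: {a=11, b=14, c=9, d=4}
Op 1: BEGIN: in_txn=True, pending={}
Op 2: COMMIT: merged [] into committed; committed now {a=11, b=14, c=9, d=4}
Op 3: UPDATE a=25 (auto-commit; committed a=25)
Op 4: BEGIN: in_txn=True, pending={}
Op 5: UPDATE a=10 (pending; pending now {a=10})
Op 6: COMMIT: merged ['a'] into committed; committed now {a=10, b=14, c=9, d=4}
Final committed: {a=10, b=14, c=9, d=4}

Answer: 10 14 9 4 0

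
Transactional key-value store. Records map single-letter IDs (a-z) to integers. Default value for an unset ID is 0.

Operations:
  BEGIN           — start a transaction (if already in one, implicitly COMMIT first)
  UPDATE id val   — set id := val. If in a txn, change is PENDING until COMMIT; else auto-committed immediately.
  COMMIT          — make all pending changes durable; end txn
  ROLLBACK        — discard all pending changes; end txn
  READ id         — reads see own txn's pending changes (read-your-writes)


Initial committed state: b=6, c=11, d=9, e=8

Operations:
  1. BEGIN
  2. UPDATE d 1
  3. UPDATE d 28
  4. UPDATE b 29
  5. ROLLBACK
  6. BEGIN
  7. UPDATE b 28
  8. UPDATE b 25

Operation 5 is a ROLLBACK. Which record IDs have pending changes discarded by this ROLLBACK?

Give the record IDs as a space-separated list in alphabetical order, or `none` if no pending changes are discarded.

Answer: b d

Derivation:
Initial committed: {b=6, c=11, d=9, e=8}
Op 1: BEGIN: in_txn=True, pending={}
Op 2: UPDATE d=1 (pending; pending now {d=1})
Op 3: UPDATE d=28 (pending; pending now {d=28})
Op 4: UPDATE b=29 (pending; pending now {b=29, d=28})
Op 5: ROLLBACK: discarded pending ['b', 'd']; in_txn=False
Op 6: BEGIN: in_txn=True, pending={}
Op 7: UPDATE b=28 (pending; pending now {b=28})
Op 8: UPDATE b=25 (pending; pending now {b=25})
ROLLBACK at op 5 discards: ['b', 'd']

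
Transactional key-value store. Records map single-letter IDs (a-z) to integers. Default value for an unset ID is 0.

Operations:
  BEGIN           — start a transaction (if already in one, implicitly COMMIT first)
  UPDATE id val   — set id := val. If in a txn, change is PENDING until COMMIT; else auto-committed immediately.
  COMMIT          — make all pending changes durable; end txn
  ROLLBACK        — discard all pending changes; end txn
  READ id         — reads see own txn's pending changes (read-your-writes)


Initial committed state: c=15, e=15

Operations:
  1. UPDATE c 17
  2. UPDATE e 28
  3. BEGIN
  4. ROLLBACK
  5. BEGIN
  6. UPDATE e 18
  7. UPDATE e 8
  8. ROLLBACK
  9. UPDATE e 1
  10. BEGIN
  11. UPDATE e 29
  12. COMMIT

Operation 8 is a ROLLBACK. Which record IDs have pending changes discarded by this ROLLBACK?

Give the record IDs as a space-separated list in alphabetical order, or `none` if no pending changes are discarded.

Answer: e

Derivation:
Initial committed: {c=15, e=15}
Op 1: UPDATE c=17 (auto-commit; committed c=17)
Op 2: UPDATE e=28 (auto-commit; committed e=28)
Op 3: BEGIN: in_txn=True, pending={}
Op 4: ROLLBACK: discarded pending []; in_txn=False
Op 5: BEGIN: in_txn=True, pending={}
Op 6: UPDATE e=18 (pending; pending now {e=18})
Op 7: UPDATE e=8 (pending; pending now {e=8})
Op 8: ROLLBACK: discarded pending ['e']; in_txn=False
Op 9: UPDATE e=1 (auto-commit; committed e=1)
Op 10: BEGIN: in_txn=True, pending={}
Op 11: UPDATE e=29 (pending; pending now {e=29})
Op 12: COMMIT: merged ['e'] into committed; committed now {c=17, e=29}
ROLLBACK at op 8 discards: ['e']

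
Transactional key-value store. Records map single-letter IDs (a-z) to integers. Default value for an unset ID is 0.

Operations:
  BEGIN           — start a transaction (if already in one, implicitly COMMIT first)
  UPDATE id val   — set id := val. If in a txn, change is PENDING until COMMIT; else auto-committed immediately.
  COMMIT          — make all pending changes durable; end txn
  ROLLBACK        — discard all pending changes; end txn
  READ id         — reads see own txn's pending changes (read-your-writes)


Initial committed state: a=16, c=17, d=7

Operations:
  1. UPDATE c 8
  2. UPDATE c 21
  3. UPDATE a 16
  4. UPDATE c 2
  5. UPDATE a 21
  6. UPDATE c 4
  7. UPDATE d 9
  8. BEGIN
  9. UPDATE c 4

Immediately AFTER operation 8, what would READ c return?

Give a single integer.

Answer: 4

Derivation:
Initial committed: {a=16, c=17, d=7}
Op 1: UPDATE c=8 (auto-commit; committed c=8)
Op 2: UPDATE c=21 (auto-commit; committed c=21)
Op 3: UPDATE a=16 (auto-commit; committed a=16)
Op 4: UPDATE c=2 (auto-commit; committed c=2)
Op 5: UPDATE a=21 (auto-commit; committed a=21)
Op 6: UPDATE c=4 (auto-commit; committed c=4)
Op 7: UPDATE d=9 (auto-commit; committed d=9)
Op 8: BEGIN: in_txn=True, pending={}
After op 8: visible(c) = 4 (pending={}, committed={a=21, c=4, d=9})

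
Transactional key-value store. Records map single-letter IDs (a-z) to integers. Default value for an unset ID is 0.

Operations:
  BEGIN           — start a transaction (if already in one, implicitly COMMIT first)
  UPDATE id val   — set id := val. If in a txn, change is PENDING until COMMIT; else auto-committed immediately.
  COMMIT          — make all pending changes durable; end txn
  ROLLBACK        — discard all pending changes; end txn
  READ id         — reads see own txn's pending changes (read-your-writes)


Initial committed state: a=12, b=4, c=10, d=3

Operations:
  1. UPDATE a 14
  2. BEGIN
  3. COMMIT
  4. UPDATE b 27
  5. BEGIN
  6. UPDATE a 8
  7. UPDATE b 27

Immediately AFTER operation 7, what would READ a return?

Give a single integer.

Initial committed: {a=12, b=4, c=10, d=3}
Op 1: UPDATE a=14 (auto-commit; committed a=14)
Op 2: BEGIN: in_txn=True, pending={}
Op 3: COMMIT: merged [] into committed; committed now {a=14, b=4, c=10, d=3}
Op 4: UPDATE b=27 (auto-commit; committed b=27)
Op 5: BEGIN: in_txn=True, pending={}
Op 6: UPDATE a=8 (pending; pending now {a=8})
Op 7: UPDATE b=27 (pending; pending now {a=8, b=27})
After op 7: visible(a) = 8 (pending={a=8, b=27}, committed={a=14, b=27, c=10, d=3})

Answer: 8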